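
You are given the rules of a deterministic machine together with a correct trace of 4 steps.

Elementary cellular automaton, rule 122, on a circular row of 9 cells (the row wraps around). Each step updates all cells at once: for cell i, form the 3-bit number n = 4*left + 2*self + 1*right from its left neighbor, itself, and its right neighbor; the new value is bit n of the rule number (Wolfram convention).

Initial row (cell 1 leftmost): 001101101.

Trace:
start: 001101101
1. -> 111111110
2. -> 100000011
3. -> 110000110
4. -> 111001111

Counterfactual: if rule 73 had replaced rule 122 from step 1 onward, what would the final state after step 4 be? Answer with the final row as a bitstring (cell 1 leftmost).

(re-executing steps 1..4 under rule 73; state before step 1: 001101101)
1. -> 001101100
2. -> 101101101
3. -> 101101101
4. -> 101101101

101101101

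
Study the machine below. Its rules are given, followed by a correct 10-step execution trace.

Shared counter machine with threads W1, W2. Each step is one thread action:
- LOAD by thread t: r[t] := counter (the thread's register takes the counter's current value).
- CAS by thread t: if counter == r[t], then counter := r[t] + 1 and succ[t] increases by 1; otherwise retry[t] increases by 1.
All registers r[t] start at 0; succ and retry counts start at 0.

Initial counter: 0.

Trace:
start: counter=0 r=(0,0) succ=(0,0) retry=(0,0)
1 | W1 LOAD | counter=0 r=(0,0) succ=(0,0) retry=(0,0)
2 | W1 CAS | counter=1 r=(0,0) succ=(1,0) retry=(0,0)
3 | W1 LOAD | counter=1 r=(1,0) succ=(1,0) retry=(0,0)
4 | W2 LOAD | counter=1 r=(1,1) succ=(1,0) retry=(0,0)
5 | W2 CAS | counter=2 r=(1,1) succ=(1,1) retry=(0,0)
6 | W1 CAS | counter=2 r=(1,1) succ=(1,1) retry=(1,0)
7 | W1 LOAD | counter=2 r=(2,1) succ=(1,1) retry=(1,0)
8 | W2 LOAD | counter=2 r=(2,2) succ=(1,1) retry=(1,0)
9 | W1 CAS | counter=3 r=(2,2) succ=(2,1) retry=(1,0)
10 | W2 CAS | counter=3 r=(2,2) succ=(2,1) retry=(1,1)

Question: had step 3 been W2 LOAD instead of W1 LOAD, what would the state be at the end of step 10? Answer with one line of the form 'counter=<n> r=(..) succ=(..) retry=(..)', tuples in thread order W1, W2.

counter=3 r=(2,2) succ=(2,1) retry=(1,1)

(re-executing from step 3 with the substitution; state before step 3: counter=1 r=(0,0) succ=(1,0) retry=(0,0))
3 | W2 LOAD | counter=1 r=(0,1) succ=(1,0) retry=(0,0)
4 | W2 LOAD | counter=1 r=(0,1) succ=(1,0) retry=(0,0)
5 | W2 CAS | counter=2 r=(0,1) succ=(1,1) retry=(0,0)
6 | W1 CAS | counter=2 r=(0,1) succ=(1,1) retry=(1,0)
7 | W1 LOAD | counter=2 r=(2,1) succ=(1,1) retry=(1,0)
8 | W2 LOAD | counter=2 r=(2,2) succ=(1,1) retry=(1,0)
9 | W1 CAS | counter=3 r=(2,2) succ=(2,1) retry=(1,0)
10 | W2 CAS | counter=3 r=(2,2) succ=(2,1) retry=(1,1)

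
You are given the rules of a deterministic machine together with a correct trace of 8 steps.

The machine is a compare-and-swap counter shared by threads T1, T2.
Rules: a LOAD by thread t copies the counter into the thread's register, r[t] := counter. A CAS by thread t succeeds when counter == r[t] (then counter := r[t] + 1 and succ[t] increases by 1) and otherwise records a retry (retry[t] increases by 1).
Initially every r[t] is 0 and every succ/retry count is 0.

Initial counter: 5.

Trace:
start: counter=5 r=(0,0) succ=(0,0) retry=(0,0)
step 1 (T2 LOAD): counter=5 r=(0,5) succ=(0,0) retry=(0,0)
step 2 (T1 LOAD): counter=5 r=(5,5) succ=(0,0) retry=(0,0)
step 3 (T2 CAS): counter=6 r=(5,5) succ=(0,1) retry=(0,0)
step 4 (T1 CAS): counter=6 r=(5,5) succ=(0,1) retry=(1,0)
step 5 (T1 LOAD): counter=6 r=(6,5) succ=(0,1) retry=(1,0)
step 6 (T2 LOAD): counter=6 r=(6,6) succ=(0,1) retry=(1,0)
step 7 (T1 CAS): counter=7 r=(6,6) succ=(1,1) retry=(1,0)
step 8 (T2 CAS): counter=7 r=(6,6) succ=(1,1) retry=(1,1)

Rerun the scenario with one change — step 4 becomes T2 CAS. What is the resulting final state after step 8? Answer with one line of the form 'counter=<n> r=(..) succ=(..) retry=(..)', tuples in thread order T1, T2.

counter=7 r=(6,6) succ=(1,1) retry=(0,2)

(re-executing from step 4 with the substitution; state before step 4: counter=6 r=(5,5) succ=(0,1) retry=(0,0))
step 4 (T2 CAS): counter=6 r=(5,5) succ=(0,1) retry=(0,1)
step 5 (T1 LOAD): counter=6 r=(6,5) succ=(0,1) retry=(0,1)
step 6 (T2 LOAD): counter=6 r=(6,6) succ=(0,1) retry=(0,1)
step 7 (T1 CAS): counter=7 r=(6,6) succ=(1,1) retry=(0,1)
step 8 (T2 CAS): counter=7 r=(6,6) succ=(1,1) retry=(0,2)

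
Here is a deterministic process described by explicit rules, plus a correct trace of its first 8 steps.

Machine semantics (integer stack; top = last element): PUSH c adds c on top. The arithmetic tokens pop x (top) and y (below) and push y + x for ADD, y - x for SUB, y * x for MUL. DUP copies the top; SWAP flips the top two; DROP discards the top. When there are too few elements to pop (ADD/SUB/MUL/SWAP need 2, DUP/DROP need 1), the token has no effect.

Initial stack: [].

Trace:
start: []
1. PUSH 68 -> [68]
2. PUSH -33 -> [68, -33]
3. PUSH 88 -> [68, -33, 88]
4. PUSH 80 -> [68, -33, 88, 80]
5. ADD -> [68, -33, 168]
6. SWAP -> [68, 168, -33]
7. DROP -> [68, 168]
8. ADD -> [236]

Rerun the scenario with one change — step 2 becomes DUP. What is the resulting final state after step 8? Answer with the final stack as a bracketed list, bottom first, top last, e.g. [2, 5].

[236]

(re-executing from step 2 with the substitution; state before step 2: [68])
2. DUP -> [68, 68]
3. PUSH 88 -> [68, 68, 88]
4. PUSH 80 -> [68, 68, 88, 80]
5. ADD -> [68, 68, 168]
6. SWAP -> [68, 168, 68]
7. DROP -> [68, 168]
8. ADD -> [236]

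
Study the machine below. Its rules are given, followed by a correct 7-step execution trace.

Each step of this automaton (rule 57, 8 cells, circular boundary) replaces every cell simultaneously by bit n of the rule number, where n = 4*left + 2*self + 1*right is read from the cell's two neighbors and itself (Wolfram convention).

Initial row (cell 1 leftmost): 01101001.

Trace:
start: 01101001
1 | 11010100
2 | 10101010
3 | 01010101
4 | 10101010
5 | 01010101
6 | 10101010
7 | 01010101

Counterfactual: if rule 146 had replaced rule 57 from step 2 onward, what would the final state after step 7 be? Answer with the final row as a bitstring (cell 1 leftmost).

10110100

(re-executing steps 2..7 under rule 146; state before step 2: 11010100)
2 | 00000011
3 | 10000100
4 | 01001011
5 | 00110000
6 | 01001000
7 | 10110100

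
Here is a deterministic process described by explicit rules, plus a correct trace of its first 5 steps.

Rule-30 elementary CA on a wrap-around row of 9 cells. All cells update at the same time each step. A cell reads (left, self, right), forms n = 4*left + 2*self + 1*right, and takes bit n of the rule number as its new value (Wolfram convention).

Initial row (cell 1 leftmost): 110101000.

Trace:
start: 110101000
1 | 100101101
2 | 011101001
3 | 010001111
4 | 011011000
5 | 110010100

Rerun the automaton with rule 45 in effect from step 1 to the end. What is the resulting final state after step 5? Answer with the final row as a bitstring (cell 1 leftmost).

(re-executing steps 1..5 under rule 45; state before step 1: 110101000)
1 | 101111010
2 | 111000111
3 | 000010100
4 | 111011101
5 | 000110011

000110011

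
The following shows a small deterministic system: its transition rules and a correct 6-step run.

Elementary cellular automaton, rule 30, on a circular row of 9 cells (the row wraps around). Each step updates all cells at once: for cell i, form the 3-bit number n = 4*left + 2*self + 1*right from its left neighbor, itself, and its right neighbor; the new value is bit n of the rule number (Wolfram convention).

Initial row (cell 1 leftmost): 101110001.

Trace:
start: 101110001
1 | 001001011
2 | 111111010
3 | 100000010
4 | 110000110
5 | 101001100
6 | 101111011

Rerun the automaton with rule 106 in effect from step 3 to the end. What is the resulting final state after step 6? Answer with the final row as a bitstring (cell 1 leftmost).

(re-executing steps 3..6 under rule 106; state before step 3: 111111010)
3 | 100001101
4 | 100011111
5 | 100110000
6 | 001110001

001110001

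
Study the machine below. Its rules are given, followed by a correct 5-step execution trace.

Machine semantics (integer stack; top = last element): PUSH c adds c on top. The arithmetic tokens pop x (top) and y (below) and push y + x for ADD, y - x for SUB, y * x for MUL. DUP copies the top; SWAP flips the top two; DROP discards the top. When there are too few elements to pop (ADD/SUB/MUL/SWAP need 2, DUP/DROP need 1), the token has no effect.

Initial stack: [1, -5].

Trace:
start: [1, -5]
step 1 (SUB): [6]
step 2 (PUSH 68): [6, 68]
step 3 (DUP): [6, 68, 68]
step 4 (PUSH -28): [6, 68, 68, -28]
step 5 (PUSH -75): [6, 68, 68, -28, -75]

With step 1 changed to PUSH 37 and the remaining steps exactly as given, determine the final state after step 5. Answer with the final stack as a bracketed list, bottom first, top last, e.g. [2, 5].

[1, -5, 37, 68, 68, -28, -75]

(re-executing from step 1 with the substitution; state before step 1: [1, -5])
step 1 (PUSH 37): [1, -5, 37]
step 2 (PUSH 68): [1, -5, 37, 68]
step 3 (DUP): [1, -5, 37, 68, 68]
step 4 (PUSH -28): [1, -5, 37, 68, 68, -28]
step 5 (PUSH -75): [1, -5, 37, 68, 68, -28, -75]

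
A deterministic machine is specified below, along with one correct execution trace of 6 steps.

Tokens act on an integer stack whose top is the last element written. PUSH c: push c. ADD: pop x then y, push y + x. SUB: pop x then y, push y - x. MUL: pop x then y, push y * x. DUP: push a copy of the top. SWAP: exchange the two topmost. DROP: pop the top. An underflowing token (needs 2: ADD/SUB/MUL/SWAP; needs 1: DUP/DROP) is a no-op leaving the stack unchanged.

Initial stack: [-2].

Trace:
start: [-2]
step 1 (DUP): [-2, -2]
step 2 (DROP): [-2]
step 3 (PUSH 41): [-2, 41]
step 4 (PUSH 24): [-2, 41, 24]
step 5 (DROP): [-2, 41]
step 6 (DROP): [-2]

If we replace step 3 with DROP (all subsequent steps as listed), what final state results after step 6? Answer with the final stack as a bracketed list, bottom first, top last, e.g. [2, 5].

(re-executing from step 3 with the substitution; state before step 3: [-2])
step 3 (DROP): []
step 4 (PUSH 24): [24]
step 5 (DROP): []
step 6 (DROP): []

[]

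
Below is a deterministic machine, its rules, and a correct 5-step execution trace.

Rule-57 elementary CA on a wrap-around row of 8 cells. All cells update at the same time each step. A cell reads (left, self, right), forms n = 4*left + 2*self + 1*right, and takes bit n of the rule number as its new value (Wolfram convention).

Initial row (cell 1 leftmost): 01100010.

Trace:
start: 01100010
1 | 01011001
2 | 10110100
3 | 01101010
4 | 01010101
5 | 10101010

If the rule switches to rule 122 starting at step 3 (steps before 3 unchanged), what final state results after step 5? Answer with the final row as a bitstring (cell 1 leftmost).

01111000

(re-executing steps 3..5 under rule 122; state before step 3: 10110100)
3 | 01111011
4 | 11001111
5 | 01111000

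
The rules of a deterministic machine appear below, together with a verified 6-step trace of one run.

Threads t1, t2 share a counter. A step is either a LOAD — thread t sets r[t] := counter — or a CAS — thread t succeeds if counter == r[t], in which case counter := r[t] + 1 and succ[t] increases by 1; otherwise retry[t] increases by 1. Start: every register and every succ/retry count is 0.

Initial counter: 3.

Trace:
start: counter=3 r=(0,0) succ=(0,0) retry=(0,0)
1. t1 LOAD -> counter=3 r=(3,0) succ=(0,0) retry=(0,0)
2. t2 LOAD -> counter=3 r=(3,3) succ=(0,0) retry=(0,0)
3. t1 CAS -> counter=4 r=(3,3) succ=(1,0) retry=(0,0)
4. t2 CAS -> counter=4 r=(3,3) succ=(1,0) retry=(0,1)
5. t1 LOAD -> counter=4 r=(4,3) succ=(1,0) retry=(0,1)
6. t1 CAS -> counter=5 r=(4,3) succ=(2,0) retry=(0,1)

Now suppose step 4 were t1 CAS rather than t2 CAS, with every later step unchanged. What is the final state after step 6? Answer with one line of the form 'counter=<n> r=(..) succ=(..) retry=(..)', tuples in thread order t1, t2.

(re-executing from step 4 with the substitution; state before step 4: counter=4 r=(3,3) succ=(1,0) retry=(0,0))
4. t1 CAS -> counter=4 r=(3,3) succ=(1,0) retry=(1,0)
5. t1 LOAD -> counter=4 r=(4,3) succ=(1,0) retry=(1,0)
6. t1 CAS -> counter=5 r=(4,3) succ=(2,0) retry=(1,0)

counter=5 r=(4,3) succ=(2,0) retry=(1,0)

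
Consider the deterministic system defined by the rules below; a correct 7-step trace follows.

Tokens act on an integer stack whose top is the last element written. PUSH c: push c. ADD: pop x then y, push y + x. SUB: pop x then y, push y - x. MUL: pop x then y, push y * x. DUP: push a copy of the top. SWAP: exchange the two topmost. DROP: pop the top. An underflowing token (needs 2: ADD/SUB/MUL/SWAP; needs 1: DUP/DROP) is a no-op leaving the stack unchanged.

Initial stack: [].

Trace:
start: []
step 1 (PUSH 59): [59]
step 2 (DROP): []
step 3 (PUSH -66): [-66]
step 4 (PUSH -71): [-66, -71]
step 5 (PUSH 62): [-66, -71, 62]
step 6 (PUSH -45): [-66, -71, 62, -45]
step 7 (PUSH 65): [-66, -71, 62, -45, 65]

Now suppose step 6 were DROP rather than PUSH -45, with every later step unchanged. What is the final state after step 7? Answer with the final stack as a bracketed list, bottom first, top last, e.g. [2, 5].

[-66, -71, 65]

(re-executing from step 6 with the substitution; state before step 6: [-66, -71, 62])
step 6 (DROP): [-66, -71]
step 7 (PUSH 65): [-66, -71, 65]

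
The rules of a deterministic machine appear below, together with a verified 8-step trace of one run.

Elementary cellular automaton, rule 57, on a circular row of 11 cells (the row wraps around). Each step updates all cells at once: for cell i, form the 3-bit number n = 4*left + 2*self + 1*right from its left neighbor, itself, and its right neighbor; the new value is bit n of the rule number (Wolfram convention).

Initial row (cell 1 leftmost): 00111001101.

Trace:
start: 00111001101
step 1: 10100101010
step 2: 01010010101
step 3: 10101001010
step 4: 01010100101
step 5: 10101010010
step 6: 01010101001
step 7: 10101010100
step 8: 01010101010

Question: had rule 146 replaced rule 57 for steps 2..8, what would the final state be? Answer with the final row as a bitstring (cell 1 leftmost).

01011010000

(re-executing steps 2..8 under rule 146; state before step 2: 10100101010)
step 2: 00011000000
step 3: 00100100000
step 4: 01011010000
step 5: 10000001000
step 6: 01000010101
step 7: 00100100000
step 8: 01011010000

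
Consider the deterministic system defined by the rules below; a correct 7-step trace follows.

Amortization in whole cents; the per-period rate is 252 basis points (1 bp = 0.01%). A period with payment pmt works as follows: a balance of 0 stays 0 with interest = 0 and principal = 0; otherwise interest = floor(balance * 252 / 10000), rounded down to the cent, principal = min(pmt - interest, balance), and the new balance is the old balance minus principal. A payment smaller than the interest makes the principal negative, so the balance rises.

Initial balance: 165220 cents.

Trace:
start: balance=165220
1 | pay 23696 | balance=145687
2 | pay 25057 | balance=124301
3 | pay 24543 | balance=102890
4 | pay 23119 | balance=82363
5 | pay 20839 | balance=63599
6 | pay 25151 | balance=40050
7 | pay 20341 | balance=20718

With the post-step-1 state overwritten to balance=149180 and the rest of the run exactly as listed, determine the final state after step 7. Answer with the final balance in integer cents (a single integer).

24773

state after step 1 := balance=149180
2 | pay 25057 | balance=127882
3 | pay 24543 | balance=106561
4 | pay 23119 | balance=86127
5 | pay 20839 | balance=67458
6 | pay 25151 | balance=44006
7 | pay 20341 | balance=24773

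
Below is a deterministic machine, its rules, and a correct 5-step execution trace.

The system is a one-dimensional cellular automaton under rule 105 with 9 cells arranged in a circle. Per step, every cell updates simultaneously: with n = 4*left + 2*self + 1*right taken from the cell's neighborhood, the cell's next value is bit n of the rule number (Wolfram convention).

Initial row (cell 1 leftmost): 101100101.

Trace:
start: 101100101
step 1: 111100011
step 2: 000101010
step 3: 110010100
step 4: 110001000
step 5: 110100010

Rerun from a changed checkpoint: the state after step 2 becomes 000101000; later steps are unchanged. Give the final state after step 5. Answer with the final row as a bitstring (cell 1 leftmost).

state after step 2 := 000101000
step 3: 110010011
step 4: 010000010
step 5: 000111000

000111000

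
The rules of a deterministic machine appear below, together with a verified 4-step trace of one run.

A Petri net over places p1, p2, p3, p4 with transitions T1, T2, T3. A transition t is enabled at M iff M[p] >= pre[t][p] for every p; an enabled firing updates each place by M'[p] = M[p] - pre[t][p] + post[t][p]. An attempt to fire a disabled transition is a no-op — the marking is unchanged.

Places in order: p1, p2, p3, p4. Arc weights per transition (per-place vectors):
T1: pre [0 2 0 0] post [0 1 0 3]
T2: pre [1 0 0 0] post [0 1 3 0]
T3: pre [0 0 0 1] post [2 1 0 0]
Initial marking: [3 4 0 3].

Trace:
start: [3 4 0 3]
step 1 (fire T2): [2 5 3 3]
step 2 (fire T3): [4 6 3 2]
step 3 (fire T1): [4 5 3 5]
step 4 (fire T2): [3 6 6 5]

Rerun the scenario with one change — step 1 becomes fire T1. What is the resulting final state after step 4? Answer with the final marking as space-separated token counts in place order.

(re-executing from step 1 with the substitution; state before step 1: [3 4 0 3])
step 1 (fire T1): [3 3 0 6]
step 2 (fire T3): [5 4 0 5]
step 3 (fire T1): [5 3 0 8]
step 4 (fire T2): [4 4 3 8]

4 4 3 8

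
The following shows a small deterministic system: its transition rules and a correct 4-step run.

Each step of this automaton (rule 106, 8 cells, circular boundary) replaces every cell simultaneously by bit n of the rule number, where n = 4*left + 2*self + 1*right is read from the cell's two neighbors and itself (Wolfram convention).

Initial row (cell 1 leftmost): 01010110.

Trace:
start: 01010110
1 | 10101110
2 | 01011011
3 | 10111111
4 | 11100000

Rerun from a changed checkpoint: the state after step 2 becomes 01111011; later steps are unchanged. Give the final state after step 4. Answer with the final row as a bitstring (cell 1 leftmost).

state after step 2 := 01111011
3 | 11001111
4 | 01011000

01011000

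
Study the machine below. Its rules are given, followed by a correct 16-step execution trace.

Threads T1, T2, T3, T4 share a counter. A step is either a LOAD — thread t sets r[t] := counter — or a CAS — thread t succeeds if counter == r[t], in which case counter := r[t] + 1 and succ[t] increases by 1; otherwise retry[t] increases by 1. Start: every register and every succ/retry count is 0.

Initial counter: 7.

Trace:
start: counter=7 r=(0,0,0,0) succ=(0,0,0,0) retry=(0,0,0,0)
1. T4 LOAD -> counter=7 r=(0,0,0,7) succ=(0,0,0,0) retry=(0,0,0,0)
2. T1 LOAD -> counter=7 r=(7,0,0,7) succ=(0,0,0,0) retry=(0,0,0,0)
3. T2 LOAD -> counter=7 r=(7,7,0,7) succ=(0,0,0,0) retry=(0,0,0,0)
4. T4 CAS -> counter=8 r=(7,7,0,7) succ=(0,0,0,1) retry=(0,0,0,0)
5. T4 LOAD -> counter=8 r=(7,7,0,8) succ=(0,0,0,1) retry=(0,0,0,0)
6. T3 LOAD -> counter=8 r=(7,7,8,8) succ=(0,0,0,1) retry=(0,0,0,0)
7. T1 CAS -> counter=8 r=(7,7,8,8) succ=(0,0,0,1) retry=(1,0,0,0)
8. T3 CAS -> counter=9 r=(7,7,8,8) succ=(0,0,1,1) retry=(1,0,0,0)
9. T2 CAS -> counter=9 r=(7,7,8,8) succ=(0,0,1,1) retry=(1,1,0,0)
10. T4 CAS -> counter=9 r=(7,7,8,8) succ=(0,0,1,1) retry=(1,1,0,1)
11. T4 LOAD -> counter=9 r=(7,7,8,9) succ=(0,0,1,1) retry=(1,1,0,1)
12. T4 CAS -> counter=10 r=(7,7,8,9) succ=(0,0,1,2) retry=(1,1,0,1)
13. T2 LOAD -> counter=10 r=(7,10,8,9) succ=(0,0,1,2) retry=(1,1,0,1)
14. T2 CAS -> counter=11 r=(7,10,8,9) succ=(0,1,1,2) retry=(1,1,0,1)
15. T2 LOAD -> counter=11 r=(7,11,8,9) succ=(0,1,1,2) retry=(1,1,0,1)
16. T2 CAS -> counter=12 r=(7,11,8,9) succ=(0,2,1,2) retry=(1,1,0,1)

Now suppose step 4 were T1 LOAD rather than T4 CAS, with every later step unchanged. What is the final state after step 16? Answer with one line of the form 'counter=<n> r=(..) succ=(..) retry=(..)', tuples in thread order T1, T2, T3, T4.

(re-executing from step 4 with the substitution; state before step 4: counter=7 r=(7,7,0,7) succ=(0,0,0,0) retry=(0,0,0,0))
4. T1 LOAD -> counter=7 r=(7,7,0,7) succ=(0,0,0,0) retry=(0,0,0,0)
5. T4 LOAD -> counter=7 r=(7,7,0,7) succ=(0,0,0,0) retry=(0,0,0,0)
6. T3 LOAD -> counter=7 r=(7,7,7,7) succ=(0,0,0,0) retry=(0,0,0,0)
7. T1 CAS -> counter=8 r=(7,7,7,7) succ=(1,0,0,0) retry=(0,0,0,0)
8. T3 CAS -> counter=8 r=(7,7,7,7) succ=(1,0,0,0) retry=(0,0,1,0)
9. T2 CAS -> counter=8 r=(7,7,7,7) succ=(1,0,0,0) retry=(0,1,1,0)
10. T4 CAS -> counter=8 r=(7,7,7,7) succ=(1,0,0,0) retry=(0,1,1,1)
11. T4 LOAD -> counter=8 r=(7,7,7,8) succ=(1,0,0,0) retry=(0,1,1,1)
12. T4 CAS -> counter=9 r=(7,7,7,8) succ=(1,0,0,1) retry=(0,1,1,1)
13. T2 LOAD -> counter=9 r=(7,9,7,8) succ=(1,0,0,1) retry=(0,1,1,1)
14. T2 CAS -> counter=10 r=(7,9,7,8) succ=(1,1,0,1) retry=(0,1,1,1)
15. T2 LOAD -> counter=10 r=(7,10,7,8) succ=(1,1,0,1) retry=(0,1,1,1)
16. T2 CAS -> counter=11 r=(7,10,7,8) succ=(1,2,0,1) retry=(0,1,1,1)

counter=11 r=(7,10,7,8) succ=(1,2,0,1) retry=(0,1,1,1)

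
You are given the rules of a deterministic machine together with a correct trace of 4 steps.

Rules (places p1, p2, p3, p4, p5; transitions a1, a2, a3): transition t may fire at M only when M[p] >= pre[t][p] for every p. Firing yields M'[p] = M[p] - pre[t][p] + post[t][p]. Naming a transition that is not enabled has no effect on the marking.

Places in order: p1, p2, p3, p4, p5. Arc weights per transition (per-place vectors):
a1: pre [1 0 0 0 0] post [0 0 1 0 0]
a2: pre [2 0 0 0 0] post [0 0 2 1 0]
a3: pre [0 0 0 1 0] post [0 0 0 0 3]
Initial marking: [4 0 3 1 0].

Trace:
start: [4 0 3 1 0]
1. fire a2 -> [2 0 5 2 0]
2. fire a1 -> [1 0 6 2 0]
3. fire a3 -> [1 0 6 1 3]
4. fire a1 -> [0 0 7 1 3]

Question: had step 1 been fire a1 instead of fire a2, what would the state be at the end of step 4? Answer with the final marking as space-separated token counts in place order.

(re-executing from step 1 with the substitution; state before step 1: [4 0 3 1 0])
1. fire a1 -> [3 0 4 1 0]
2. fire a1 -> [2 0 5 1 0]
3. fire a3 -> [2 0 5 0 3]
4. fire a1 -> [1 0 6 0 3]

1 0 6 0 3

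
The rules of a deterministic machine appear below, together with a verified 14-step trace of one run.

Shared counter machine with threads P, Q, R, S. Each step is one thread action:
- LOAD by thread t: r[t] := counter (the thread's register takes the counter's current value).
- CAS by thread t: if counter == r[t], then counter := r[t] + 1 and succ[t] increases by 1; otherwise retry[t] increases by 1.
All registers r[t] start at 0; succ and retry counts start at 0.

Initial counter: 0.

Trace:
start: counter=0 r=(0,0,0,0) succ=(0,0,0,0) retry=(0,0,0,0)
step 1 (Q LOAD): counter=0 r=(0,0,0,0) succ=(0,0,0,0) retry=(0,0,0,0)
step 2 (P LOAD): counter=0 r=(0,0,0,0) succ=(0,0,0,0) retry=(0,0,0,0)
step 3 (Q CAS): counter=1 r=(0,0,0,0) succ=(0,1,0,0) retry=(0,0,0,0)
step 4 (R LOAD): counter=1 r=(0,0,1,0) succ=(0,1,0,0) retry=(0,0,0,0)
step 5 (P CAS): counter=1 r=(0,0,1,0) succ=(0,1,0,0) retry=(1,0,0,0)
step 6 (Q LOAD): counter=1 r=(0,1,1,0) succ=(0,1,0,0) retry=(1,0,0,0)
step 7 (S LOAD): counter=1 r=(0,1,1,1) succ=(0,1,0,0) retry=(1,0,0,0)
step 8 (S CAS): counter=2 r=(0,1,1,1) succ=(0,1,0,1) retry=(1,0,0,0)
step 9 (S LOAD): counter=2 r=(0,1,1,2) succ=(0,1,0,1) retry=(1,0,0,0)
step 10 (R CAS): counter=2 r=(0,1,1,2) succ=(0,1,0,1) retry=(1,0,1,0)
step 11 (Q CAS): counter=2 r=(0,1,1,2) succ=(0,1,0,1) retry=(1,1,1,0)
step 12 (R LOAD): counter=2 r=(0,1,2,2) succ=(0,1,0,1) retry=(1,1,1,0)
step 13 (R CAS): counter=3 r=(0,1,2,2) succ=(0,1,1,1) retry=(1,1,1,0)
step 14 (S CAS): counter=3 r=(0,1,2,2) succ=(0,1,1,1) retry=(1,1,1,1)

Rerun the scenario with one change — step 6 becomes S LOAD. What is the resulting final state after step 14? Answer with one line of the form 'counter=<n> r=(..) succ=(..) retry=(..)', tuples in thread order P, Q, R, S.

(re-executing from step 6 with the substitution; state before step 6: counter=1 r=(0,0,1,0) succ=(0,1,0,0) retry=(1,0,0,0))
step 6 (S LOAD): counter=1 r=(0,0,1,1) succ=(0,1,0,0) retry=(1,0,0,0)
step 7 (S LOAD): counter=1 r=(0,0,1,1) succ=(0,1,0,0) retry=(1,0,0,0)
step 8 (S CAS): counter=2 r=(0,0,1,1) succ=(0,1,0,1) retry=(1,0,0,0)
step 9 (S LOAD): counter=2 r=(0,0,1,2) succ=(0,1,0,1) retry=(1,0,0,0)
step 10 (R CAS): counter=2 r=(0,0,1,2) succ=(0,1,0,1) retry=(1,0,1,0)
step 11 (Q CAS): counter=2 r=(0,0,1,2) succ=(0,1,0,1) retry=(1,1,1,0)
step 12 (R LOAD): counter=2 r=(0,0,2,2) succ=(0,1,0,1) retry=(1,1,1,0)
step 13 (R CAS): counter=3 r=(0,0,2,2) succ=(0,1,1,1) retry=(1,1,1,0)
step 14 (S CAS): counter=3 r=(0,0,2,2) succ=(0,1,1,1) retry=(1,1,1,1)

counter=3 r=(0,0,2,2) succ=(0,1,1,1) retry=(1,1,1,1)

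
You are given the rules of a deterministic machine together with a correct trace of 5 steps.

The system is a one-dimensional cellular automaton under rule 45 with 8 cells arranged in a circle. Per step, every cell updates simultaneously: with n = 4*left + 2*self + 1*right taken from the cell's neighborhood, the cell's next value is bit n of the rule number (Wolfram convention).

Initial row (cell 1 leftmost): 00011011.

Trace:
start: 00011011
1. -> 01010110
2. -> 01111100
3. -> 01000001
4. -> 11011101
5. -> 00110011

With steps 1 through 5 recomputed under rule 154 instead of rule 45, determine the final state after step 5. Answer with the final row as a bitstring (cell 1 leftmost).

00101011

(re-executing steps 1..5 under rule 154; state before step 1: 00011011)
1. -> 10110010
2. -> 00101100
3. -> 01001010
4. -> 10110001
5. -> 00101011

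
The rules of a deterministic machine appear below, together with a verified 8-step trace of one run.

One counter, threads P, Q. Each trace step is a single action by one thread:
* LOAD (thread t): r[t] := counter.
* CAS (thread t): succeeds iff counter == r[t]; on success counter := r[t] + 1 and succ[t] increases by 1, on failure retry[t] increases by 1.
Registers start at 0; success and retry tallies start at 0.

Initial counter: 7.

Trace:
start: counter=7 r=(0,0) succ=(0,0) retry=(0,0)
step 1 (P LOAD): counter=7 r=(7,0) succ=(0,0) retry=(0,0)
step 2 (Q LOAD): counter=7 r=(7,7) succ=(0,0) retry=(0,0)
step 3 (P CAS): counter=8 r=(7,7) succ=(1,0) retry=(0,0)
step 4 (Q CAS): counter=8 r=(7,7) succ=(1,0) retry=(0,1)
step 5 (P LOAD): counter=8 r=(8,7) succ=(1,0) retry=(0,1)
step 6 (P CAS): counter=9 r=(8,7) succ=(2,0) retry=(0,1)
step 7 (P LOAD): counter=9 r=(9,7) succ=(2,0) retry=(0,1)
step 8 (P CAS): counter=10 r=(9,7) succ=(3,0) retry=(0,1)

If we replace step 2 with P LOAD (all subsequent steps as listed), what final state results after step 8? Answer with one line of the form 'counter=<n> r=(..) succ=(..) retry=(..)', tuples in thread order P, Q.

(re-executing from step 2 with the substitution; state before step 2: counter=7 r=(7,0) succ=(0,0) retry=(0,0))
step 2 (P LOAD): counter=7 r=(7,0) succ=(0,0) retry=(0,0)
step 3 (P CAS): counter=8 r=(7,0) succ=(1,0) retry=(0,0)
step 4 (Q CAS): counter=8 r=(7,0) succ=(1,0) retry=(0,1)
step 5 (P LOAD): counter=8 r=(8,0) succ=(1,0) retry=(0,1)
step 6 (P CAS): counter=9 r=(8,0) succ=(2,0) retry=(0,1)
step 7 (P LOAD): counter=9 r=(9,0) succ=(2,0) retry=(0,1)
step 8 (P CAS): counter=10 r=(9,0) succ=(3,0) retry=(0,1)

counter=10 r=(9,0) succ=(3,0) retry=(0,1)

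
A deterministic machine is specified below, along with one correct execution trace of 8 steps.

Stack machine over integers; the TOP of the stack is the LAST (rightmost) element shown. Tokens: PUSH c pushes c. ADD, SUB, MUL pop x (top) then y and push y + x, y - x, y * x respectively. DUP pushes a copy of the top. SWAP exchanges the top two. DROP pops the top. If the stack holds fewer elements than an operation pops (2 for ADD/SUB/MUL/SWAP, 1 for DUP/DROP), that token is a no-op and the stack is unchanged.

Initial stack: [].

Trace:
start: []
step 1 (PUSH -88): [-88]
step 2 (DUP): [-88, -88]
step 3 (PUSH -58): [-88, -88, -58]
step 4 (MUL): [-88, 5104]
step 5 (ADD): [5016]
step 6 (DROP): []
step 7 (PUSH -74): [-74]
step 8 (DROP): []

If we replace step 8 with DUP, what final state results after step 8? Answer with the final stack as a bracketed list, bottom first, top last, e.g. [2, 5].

(re-executing from step 8 with the substitution; state before step 8: [-74])
step 8 (DUP): [-74, -74]

[-74, -74]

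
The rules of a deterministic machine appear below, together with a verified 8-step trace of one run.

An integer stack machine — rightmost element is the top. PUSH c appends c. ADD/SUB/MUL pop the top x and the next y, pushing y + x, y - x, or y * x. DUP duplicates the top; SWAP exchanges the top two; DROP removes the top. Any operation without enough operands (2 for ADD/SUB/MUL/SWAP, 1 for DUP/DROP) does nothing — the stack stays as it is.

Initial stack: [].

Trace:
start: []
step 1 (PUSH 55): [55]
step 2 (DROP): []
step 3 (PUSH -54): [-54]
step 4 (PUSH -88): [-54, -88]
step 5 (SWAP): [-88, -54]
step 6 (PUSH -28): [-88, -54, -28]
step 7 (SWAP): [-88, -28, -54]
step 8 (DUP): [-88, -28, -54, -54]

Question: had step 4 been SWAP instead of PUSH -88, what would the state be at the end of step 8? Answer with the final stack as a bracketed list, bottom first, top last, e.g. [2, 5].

(re-executing from step 4 with the substitution; state before step 4: [-54])
step 4 (SWAP): [-54]
step 5 (SWAP): [-54]
step 6 (PUSH -28): [-54, -28]
step 7 (SWAP): [-28, -54]
step 8 (DUP): [-28, -54, -54]

[-28, -54, -54]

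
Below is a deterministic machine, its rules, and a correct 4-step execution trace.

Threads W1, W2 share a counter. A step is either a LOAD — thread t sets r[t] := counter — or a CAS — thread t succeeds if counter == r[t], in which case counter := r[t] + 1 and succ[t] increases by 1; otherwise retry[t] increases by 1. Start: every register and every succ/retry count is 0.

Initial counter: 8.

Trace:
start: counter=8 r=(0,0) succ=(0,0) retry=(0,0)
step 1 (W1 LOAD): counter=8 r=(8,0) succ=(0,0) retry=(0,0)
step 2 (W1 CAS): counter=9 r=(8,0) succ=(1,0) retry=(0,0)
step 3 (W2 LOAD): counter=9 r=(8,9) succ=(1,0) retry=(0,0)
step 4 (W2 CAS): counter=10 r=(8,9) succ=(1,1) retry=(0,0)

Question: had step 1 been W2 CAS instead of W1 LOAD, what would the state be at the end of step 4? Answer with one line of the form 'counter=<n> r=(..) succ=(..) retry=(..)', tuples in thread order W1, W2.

counter=9 r=(0,8) succ=(0,1) retry=(1,1)

(re-executing from step 1 with the substitution; state before step 1: counter=8 r=(0,0) succ=(0,0) retry=(0,0))
step 1 (W2 CAS): counter=8 r=(0,0) succ=(0,0) retry=(0,1)
step 2 (W1 CAS): counter=8 r=(0,0) succ=(0,0) retry=(1,1)
step 3 (W2 LOAD): counter=8 r=(0,8) succ=(0,0) retry=(1,1)
step 4 (W2 CAS): counter=9 r=(0,8) succ=(0,1) retry=(1,1)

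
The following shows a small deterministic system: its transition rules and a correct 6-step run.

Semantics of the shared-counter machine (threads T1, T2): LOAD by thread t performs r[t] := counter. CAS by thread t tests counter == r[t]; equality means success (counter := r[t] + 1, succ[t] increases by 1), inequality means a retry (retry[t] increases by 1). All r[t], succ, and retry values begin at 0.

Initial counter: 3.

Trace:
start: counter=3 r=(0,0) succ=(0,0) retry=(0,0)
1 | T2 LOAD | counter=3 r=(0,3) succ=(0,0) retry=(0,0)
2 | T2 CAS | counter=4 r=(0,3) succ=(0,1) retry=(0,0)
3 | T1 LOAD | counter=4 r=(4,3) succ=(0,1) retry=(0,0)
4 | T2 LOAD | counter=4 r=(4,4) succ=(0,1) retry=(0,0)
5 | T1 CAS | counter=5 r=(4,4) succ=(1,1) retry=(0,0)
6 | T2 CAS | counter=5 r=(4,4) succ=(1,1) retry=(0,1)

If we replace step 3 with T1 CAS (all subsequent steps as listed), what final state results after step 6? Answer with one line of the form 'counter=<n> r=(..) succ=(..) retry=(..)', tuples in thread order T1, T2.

counter=5 r=(0,4) succ=(0,2) retry=(2,0)

(re-executing from step 3 with the substitution; state before step 3: counter=4 r=(0,3) succ=(0,1) retry=(0,0))
3 | T1 CAS | counter=4 r=(0,3) succ=(0,1) retry=(1,0)
4 | T2 LOAD | counter=4 r=(0,4) succ=(0,1) retry=(1,0)
5 | T1 CAS | counter=4 r=(0,4) succ=(0,1) retry=(2,0)
6 | T2 CAS | counter=5 r=(0,4) succ=(0,2) retry=(2,0)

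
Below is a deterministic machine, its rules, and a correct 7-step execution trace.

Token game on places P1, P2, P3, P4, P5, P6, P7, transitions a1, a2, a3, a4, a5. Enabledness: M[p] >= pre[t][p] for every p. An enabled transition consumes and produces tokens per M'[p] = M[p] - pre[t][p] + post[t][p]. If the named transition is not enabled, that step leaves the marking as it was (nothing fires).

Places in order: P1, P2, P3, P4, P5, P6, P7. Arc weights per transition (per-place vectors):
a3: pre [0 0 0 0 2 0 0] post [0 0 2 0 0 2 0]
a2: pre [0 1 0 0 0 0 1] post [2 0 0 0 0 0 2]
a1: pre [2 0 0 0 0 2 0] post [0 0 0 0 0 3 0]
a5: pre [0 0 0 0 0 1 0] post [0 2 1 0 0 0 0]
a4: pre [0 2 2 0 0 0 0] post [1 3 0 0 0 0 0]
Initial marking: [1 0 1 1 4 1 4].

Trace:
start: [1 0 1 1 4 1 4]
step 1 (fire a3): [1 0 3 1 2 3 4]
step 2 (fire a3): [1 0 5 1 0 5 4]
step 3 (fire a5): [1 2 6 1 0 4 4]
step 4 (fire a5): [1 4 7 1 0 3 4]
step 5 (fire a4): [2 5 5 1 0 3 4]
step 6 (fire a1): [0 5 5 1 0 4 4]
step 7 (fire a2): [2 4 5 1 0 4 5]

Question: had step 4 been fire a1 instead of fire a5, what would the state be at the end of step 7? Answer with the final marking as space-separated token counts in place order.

(re-executing from step 4 with the substitution; state before step 4: [1 2 6 1 0 4 4])
step 4 (fire a1): [1 2 6 1 0 4 4]
step 5 (fire a4): [2 3 4 1 0 4 4]
step 6 (fire a1): [0 3 4 1 0 5 4]
step 7 (fire a2): [2 2 4 1 0 5 5]

2 2 4 1 0 5 5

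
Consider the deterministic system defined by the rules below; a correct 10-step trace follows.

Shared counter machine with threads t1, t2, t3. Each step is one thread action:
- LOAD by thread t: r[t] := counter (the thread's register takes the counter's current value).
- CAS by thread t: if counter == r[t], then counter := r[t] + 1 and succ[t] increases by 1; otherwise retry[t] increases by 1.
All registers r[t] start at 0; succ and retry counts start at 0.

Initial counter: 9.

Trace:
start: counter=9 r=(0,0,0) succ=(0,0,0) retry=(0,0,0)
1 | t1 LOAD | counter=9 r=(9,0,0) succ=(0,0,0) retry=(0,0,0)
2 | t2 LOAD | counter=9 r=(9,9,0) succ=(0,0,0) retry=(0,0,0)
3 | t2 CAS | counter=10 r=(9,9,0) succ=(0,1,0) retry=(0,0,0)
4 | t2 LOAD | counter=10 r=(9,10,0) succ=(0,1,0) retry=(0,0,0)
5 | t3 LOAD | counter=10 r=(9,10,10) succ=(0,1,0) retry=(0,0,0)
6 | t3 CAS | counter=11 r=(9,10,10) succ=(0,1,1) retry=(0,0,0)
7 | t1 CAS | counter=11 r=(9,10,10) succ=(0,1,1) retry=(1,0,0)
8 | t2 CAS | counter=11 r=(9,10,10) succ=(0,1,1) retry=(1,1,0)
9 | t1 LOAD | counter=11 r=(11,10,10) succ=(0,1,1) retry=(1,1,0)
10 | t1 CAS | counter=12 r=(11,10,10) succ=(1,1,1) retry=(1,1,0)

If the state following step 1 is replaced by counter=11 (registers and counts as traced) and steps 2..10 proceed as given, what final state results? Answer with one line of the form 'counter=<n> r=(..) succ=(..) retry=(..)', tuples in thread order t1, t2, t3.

state after step 1 := counter=11 r=(9,0,0) succ=(0,0,0) retry=(0,0,0)
2 | t2 LOAD | counter=11 r=(9,11,0) succ=(0,0,0) retry=(0,0,0)
3 | t2 CAS | counter=12 r=(9,11,0) succ=(0,1,0) retry=(0,0,0)
4 | t2 LOAD | counter=12 r=(9,12,0) succ=(0,1,0) retry=(0,0,0)
5 | t3 LOAD | counter=12 r=(9,12,12) succ=(0,1,0) retry=(0,0,0)
6 | t3 CAS | counter=13 r=(9,12,12) succ=(0,1,1) retry=(0,0,0)
7 | t1 CAS | counter=13 r=(9,12,12) succ=(0,1,1) retry=(1,0,0)
8 | t2 CAS | counter=13 r=(9,12,12) succ=(0,1,1) retry=(1,1,0)
9 | t1 LOAD | counter=13 r=(13,12,12) succ=(0,1,1) retry=(1,1,0)
10 | t1 CAS | counter=14 r=(13,12,12) succ=(1,1,1) retry=(1,1,0)

counter=14 r=(13,12,12) succ=(1,1,1) retry=(1,1,0)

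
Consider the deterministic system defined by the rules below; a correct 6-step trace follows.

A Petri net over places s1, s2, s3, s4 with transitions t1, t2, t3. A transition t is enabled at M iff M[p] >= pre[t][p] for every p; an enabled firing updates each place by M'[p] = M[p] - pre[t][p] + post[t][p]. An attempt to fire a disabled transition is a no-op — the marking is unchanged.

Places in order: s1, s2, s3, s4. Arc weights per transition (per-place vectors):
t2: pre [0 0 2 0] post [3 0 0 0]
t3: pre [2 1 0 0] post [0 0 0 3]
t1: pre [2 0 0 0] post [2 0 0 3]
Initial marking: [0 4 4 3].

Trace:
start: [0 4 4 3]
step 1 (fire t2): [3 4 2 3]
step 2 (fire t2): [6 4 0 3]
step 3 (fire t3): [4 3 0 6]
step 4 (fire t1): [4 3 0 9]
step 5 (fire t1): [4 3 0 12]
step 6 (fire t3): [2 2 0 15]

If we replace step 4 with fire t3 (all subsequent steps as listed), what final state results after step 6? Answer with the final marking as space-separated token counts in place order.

(re-executing from step 4 with the substitution; state before step 4: [4 3 0 6])
step 4 (fire t3): [2 2 0 9]
step 5 (fire t1): [2 2 0 12]
step 6 (fire t3): [0 1 0 15]

0 1 0 15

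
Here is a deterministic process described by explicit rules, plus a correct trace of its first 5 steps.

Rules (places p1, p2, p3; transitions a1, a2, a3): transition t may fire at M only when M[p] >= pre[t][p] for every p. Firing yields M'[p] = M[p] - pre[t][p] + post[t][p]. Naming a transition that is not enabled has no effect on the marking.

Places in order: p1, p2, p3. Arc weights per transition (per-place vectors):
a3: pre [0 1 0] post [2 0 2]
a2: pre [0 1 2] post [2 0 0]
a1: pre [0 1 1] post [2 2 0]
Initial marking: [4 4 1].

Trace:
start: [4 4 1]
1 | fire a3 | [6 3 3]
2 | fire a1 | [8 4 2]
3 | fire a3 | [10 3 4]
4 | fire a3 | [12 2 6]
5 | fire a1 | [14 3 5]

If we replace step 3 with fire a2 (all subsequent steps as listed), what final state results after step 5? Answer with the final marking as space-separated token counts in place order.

(re-executing from step 3 with the substitution; state before step 3: [8 4 2])
3 | fire a2 | [10 3 0]
4 | fire a3 | [12 2 2]
5 | fire a1 | [14 3 1]

14 3 1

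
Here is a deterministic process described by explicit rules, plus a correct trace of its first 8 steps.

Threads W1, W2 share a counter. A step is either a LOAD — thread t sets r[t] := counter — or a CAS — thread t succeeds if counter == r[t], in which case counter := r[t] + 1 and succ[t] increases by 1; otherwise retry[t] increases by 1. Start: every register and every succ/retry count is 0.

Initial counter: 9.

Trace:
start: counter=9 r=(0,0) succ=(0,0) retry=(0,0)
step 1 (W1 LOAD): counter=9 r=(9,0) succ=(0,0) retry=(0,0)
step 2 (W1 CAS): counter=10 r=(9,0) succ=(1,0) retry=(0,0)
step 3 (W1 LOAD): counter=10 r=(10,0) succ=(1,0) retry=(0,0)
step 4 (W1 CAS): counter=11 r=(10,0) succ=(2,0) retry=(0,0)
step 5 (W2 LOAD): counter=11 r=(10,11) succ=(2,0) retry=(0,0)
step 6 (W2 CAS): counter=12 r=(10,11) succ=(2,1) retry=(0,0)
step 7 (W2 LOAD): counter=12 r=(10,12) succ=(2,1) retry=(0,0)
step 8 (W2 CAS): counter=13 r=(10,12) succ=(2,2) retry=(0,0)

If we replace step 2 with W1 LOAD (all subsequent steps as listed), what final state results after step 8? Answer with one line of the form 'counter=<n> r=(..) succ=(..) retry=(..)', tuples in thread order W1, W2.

counter=12 r=(9,11) succ=(1,2) retry=(0,0)

(re-executing from step 2 with the substitution; state before step 2: counter=9 r=(9,0) succ=(0,0) retry=(0,0))
step 2 (W1 LOAD): counter=9 r=(9,0) succ=(0,0) retry=(0,0)
step 3 (W1 LOAD): counter=9 r=(9,0) succ=(0,0) retry=(0,0)
step 4 (W1 CAS): counter=10 r=(9,0) succ=(1,0) retry=(0,0)
step 5 (W2 LOAD): counter=10 r=(9,10) succ=(1,0) retry=(0,0)
step 6 (W2 CAS): counter=11 r=(9,10) succ=(1,1) retry=(0,0)
step 7 (W2 LOAD): counter=11 r=(9,11) succ=(1,1) retry=(0,0)
step 8 (W2 CAS): counter=12 r=(9,11) succ=(1,2) retry=(0,0)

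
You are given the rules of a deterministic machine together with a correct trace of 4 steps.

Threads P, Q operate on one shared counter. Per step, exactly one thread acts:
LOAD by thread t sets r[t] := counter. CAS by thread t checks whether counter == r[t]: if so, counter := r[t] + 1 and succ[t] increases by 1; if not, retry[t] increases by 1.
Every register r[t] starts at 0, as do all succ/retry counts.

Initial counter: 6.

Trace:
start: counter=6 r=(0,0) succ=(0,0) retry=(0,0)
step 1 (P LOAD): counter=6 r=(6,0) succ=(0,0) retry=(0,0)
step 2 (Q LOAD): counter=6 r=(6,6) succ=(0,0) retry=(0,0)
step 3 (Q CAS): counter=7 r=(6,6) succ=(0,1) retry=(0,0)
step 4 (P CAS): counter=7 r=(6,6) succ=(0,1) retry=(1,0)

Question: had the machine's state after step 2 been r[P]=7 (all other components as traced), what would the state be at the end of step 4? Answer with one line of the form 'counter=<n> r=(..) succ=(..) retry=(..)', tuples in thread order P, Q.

counter=8 r=(7,6) succ=(1,1) retry=(0,0)

state after step 2 := counter=6 r=(7,6) succ=(0,0) retry=(0,0)
step 3 (Q CAS): counter=7 r=(7,6) succ=(0,1) retry=(0,0)
step 4 (P CAS): counter=8 r=(7,6) succ=(1,1) retry=(0,0)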